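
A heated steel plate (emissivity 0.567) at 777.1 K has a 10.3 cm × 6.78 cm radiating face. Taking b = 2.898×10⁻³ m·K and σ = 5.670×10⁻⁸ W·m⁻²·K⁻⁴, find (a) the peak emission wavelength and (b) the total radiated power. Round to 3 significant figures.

λ_max ≈ 3.73 μm; P ≈ 81.9 W

(a) λ_max = b/T = 2.898×10⁻³/777.1 = 3.729×10⁻⁶ m = 3.73 μm.
Area A = 0.103 × 0.0678 = 6.9834×10⁻³ m².
(b) P = εσAT⁴ = 0.567×5.670×10⁻⁸×6.9834×10⁻³×(777.1)⁴ = 81.9 W.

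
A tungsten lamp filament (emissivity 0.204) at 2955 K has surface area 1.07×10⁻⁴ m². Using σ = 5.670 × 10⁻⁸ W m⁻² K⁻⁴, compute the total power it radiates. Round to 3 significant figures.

P ≈ 94.4 W

Area A = 1.07×10⁻⁴ m².
P = εσAT⁴ = 0.204 × 5.670×10⁻⁸ × 1.07×10⁻⁴ × (2955)⁴ = 94.4 W.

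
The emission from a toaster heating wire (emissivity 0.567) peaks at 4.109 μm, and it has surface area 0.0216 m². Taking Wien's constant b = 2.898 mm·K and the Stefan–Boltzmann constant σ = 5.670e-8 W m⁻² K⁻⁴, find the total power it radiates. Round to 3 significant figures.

Wien's law: T = b/λ_max = 2.898×10⁻³/4.109×10⁻⁶ = 705.281 K.
Area A = 0.0216 m².
Then P = εσAT⁴ = 0.567×5.670×10⁻⁸×0.0216×(705.281)⁴ = 172 W.

P ≈ 172 W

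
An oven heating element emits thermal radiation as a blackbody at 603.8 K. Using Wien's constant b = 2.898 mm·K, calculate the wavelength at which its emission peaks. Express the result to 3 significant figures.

λ_max ≈ 4.80 μm

Wien's displacement law: λ_max = b/T = (2.898×10⁻³ m·K)/(603.8 K) = 4.800×10⁻⁶ m.
That is 4.80 μm, in the infrared range.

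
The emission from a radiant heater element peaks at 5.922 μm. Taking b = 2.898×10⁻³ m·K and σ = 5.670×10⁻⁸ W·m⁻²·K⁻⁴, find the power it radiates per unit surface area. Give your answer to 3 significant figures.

I ≈ 3.25×10³ W/m²

Wien's law: T = b/λ_max = 2.898×10⁻³/5.922×10⁻⁶ = 489.362 K.
Then I = σT⁴ = 5.670×10⁻⁸×(489.362)⁴ = 3.25×10³ W/m².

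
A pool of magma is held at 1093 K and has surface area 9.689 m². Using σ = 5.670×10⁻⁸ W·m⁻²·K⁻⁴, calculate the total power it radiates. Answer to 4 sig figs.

Area A = 9.689 m².
P = σAT⁴ = 5.670×10⁻⁸ × 9.689 × (1093)⁴ = 7.840×10⁵ W.

P ≈ 7.840×10⁵ W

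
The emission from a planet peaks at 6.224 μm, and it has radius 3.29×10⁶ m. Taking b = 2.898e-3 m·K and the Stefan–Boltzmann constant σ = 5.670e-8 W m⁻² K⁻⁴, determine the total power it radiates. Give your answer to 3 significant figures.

Wien's law: T = b/λ_max = 2.898×10⁻³/6.224×10⁻⁶ = 465.617 K.
Surface area A = 4πR² = 4π(3.29×10⁶ m)² = 1.36020×10¹⁴ m².
Then P = σAT⁴ = 5.670×10⁻⁸×1.36020×10¹⁴×(465.617)⁴ = 3.62×10¹⁷ W.

P ≈ 3.62×10¹⁷ W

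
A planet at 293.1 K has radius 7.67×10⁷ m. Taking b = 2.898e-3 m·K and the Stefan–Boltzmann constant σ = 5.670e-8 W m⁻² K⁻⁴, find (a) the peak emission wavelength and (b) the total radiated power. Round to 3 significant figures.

λ_max ≈ 9.89 μm; P ≈ 3.09×10¹⁹ W

(a) λ_max = b/T = 2.898×10⁻³/293.1 = 9.887×10⁻⁶ m = 9.89 μm.
Surface area A = 4πR² = 4π(7.67×10⁷ m)² = 7.39266×10¹⁶ m².
(b) P = σAT⁴ = 5.670×10⁻⁸×7.39266×10¹⁶×(293.1)⁴ = 3.09×10¹⁹ W.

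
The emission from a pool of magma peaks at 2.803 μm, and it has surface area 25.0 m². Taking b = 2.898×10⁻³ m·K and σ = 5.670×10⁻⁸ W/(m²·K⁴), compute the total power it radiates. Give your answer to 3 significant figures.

Wien's law: T = b/λ_max = 2.898×10⁻³/2.803×10⁻⁶ = 1033.89 K.
Area A = 25.0 m².
Then P = σAT⁴ = 5.670×10⁻⁸×25.0×(1033.89)⁴ = 1.62×10⁶ W.

P ≈ 1.62×10⁶ W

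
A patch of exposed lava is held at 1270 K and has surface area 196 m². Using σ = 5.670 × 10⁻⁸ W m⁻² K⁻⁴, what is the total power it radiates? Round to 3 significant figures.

Area A = 196 m².
P = σAT⁴ = 5.670×10⁻⁸ × 196 × (1270)⁴ = 2.89×10⁷ W.

P ≈ 2.89×10⁷ W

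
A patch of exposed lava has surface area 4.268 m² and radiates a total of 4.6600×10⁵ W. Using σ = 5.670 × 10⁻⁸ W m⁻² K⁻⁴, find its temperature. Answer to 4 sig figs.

T ≈ 1178 K

Area A = 4.268 m².
P = σAT⁴ ⇒ T = (P/(σA))^(1/4) = (4.6600×10⁵/(5.670×10⁻⁸×4.268))^(1/4) = 1178 K.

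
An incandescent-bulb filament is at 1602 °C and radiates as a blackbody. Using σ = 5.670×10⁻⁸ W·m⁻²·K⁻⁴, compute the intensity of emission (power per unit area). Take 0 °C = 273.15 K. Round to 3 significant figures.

I ≈ 7.01×10⁵ W/m²

T = 1602 °C + 273.15 = 1875.15 K.
Stefan–Boltzmann: I = σT⁴ = 5.670×10⁻⁸ × (1875.15)⁴ = 7.01×10⁵ W/m².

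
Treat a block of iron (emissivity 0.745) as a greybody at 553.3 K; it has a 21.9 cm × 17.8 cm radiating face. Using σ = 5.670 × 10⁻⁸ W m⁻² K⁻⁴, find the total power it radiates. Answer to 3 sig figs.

Area A = 0.219 × 0.178 = 0.038982 m².
P = εσAT⁴ = 0.745 × 5.670×10⁻⁸ × 0.038982 × (553.3)⁴ = 154 W.

P ≈ 154 W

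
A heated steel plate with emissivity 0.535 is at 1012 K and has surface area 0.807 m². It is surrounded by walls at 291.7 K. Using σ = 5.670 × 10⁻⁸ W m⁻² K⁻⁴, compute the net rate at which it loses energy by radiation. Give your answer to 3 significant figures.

Net loss ≈ 2.55×10⁴ W

Area A = 0.807 m².
Net radiated power P_net = εσA(T⁴ − T₀⁴) = 0.535×5.670×10⁻⁸×0.807×(1012⁴ − 291.7⁴).
T⁴ − T₀⁴ = 1.04887×10¹² − 7.24012×10⁹ = 1.04163×10¹² K⁴, so P_net = 2.55×10⁴ W.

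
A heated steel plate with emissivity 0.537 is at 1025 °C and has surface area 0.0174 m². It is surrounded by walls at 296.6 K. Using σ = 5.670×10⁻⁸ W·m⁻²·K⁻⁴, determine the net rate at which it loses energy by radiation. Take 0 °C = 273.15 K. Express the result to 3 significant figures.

Net loss ≈ 1.50×10³ W

T = 1025 °C + 273.15 = 1298.15 K.
Area A = 0.0174 m².
Net radiated power P_net = εσA(T⁴ − T₀⁴) = 0.537×5.670×10⁻⁸×0.0174×(1298.15⁴ − 296.6⁴).
T⁴ − T₀⁴ = 2.83988×10¹² − 7.73900×10⁹ = 2.83214×10¹² K⁴, so P_net = 1.50×10³ W.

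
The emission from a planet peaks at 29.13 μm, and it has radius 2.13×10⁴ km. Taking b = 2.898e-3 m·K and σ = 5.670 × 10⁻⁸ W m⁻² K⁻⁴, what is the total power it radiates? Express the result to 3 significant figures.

Wien's law: T = b/λ_max = 2.898×10⁻³/2.913×10⁻⁵ = 99.4851 K.
Surface area A = 4πR² = 4π(2.13×10⁷ m)² = 5.70124×10¹⁵ m².
Then P = σAT⁴ = 5.670×10⁻⁸×5.70124×10¹⁵×(99.4851)⁴ = 3.17×10¹⁶ W.

P ≈ 3.17×10¹⁶ W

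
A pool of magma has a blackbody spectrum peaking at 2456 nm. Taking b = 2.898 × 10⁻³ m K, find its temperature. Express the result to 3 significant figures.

Wien's law gives T = b/λ_max = (2.898×10⁻³ m·K)/(2.456×10⁻⁶ m) = 1.18×10³ K.

T ≈ 1.18×10³ K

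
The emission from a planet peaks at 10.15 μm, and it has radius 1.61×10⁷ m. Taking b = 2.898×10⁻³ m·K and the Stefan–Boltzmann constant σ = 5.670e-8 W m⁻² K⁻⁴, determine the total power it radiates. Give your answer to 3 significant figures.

P ≈ 1.23×10¹⁸ W

Wien's law: T = b/λ_max = 2.898×10⁻³/1.015×10⁻⁵ = 285.517 K.
Surface area A = 4πR² = 4π(1.61×10⁷ m)² = 3.25733×10¹⁵ m².
Then P = σAT⁴ = 5.670×10⁻⁸×3.25733×10¹⁵×(285.517)⁴ = 1.23×10¹⁸ W.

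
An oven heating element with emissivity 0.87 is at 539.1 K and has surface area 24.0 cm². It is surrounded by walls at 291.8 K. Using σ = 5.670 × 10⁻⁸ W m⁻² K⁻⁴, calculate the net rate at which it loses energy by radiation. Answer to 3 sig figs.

Net loss ≈ 9.14 W

Area A = 24.0 cm² = 2.40×10⁻³ m².
Net radiated power P_net = εσA(T⁴ − T₀⁴) = 0.87×5.670×10⁻⁸×2.40×10⁻³×(539.1⁴ − 291.8⁴).
T⁴ − T₀⁴ = 8.44651×10¹⁰ − 7.25005×10⁹ = 7.72150×10¹⁰ K⁴, so P_net = 9.14 W.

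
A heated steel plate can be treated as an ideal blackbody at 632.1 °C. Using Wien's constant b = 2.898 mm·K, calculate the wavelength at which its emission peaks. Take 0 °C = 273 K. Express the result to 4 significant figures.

T = 632.1 °C + 273 = 905.1 K.
Wien's displacement law: λ_max = b/T = (2.898×10⁻³ m·K)/(905.1 K) = 3.2019×10⁻⁶ m.
That is 3.202 μm, in the infrared range.

λ_max ≈ 3.202 μm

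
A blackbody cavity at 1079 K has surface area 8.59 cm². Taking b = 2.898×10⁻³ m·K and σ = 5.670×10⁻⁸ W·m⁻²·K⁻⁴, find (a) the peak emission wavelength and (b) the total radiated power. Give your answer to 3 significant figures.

(a) λ_max = b/T = 2.898×10⁻³/1079 = 2.686×10⁻⁶ m = 2.69×10³ nm.
Area A = 8.59 cm² = 8.59×10⁻⁴ m².
(b) P = σAT⁴ = 5.670×10⁻⁸×8.59×10⁻⁴×(1079)⁴ = 66.0 W.

λ_max ≈ 2.69×10³ nm; P ≈ 66.0 W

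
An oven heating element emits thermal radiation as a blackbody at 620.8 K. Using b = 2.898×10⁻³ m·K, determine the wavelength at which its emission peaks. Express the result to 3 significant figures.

λ_max ≈ 4.67 μm

Wien's displacement law: λ_max = b/T = (2.898×10⁻³ m·K)/(620.8 K) = 4.668×10⁻⁶ m.
That is 4.67 μm, in the infrared range.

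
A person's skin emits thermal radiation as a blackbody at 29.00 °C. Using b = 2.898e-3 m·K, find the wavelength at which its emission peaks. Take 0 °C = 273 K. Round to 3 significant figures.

λ_max ≈ 9.60 μm

T = 29.00 °C + 273 = 302.00 K.
Wien's displacement law: λ_max = b/T = (2.898×10⁻³ m·K)/(302.00 K) = 9.596×10⁻⁶ m.
That is 9.60 μm, in the infrared range.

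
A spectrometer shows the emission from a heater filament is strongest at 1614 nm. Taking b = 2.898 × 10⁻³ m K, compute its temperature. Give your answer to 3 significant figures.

Wien's law gives T = b/λ_max = (2.898×10⁻³ m·K)/(1.614×10⁻⁶ m) = 1.80×10³ K.

T ≈ 1.80×10³ K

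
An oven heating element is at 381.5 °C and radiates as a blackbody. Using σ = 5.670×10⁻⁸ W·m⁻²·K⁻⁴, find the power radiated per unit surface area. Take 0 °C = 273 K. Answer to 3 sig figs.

I ≈ 1.04×10⁴ W/m²

T = 381.5 °C + 273 = 654.5 K.
Stefan–Boltzmann: I = σT⁴ = 5.670×10⁻⁸ × (654.5)⁴ = 1.04×10⁴ W/m².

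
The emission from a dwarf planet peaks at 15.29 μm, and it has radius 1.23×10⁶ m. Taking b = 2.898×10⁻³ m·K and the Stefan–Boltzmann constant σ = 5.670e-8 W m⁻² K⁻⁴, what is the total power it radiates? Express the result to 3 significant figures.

P ≈ 1.39×10¹⁵ W

Wien's law: T = b/λ_max = 2.898×10⁻³/1.529×10⁻⁵ = 189.536 K.
Surface area A = 4πR² = 4π(1.23×10⁶ m)² = 1.90117×10¹³ m².
Then P = σAT⁴ = 5.670×10⁻⁸×1.90117×10¹³×(189.536)⁴ = 1.39×10¹⁵ W.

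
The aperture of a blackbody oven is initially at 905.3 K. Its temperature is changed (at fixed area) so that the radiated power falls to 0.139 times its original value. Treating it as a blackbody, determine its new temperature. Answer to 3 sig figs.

T₂ ≈ 553 K

P ∝ T⁴, so T₂/T₁ = (P₂/P₁)^(1/4) = (0.139)^(1/4) = 0.610596.
T₂ = 905.3 × 0.610596 = 553 K.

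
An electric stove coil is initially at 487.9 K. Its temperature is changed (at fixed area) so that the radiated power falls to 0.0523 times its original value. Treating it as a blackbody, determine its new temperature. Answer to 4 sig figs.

P ∝ T⁴, so T₂/T₁ = (P₂/P₁)^(1/4) = (0.0523)^(1/4) = 0.478217.
T₂ = 487.9 × 0.478217 = 233.3 K.

T₂ ≈ 233.3 K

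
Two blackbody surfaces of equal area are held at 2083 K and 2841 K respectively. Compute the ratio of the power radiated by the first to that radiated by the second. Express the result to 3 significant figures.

P₁/P₂ ≈ 0.289

With equal areas, P₁/P₂ = (T₁/T₂)⁴ = (2083/2841)⁴ = 0.289.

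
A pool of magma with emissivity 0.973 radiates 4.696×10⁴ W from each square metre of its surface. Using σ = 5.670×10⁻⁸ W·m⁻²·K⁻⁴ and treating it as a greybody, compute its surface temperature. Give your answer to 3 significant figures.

I = εσT⁴, so T = (I/εσ)^(1/4) = (4.696×10⁴/(0.973×5.670×10⁻⁸))^(1/4) = 961 K.

T ≈ 961 K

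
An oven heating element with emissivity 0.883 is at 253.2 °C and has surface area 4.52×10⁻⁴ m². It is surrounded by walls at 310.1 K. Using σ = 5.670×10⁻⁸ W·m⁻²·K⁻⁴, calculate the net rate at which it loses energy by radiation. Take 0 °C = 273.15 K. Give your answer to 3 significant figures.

Net loss ≈ 1.53 W

T = 253.2 °C + 273.15 = 526.35 K.
Area A = 4.52×10⁻⁴ m².
Net radiated power P_net = εσA(T⁴ − T₀⁴) = 0.883×5.670×10⁻⁸×4.52×10⁻⁴×(526.35⁴ − 310.1⁴).
T⁴ − T₀⁴ = 7.67536×10¹⁰ − 9.24713×10⁹ = 6.75065×10¹⁰ K⁴, so P_net = 1.53 W.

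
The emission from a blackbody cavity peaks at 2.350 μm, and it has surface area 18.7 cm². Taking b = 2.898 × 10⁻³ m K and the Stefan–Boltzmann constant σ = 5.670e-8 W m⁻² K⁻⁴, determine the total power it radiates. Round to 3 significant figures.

Wien's law: T = b/λ_max = 2.898×10⁻³/2.350×10⁻⁶ = 1233.19 K.
Area A = 18.7 cm² = 1.87×10⁻³ m².
Then P = σAT⁴ = 5.670×10⁻⁸×1.87×10⁻³×(1233.19)⁴ = 245 W.

P ≈ 245 W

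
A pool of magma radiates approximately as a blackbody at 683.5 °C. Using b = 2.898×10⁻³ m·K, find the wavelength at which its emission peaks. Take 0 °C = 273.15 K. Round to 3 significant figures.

λ_max ≈ 3.03 μm

T = 683.5 °C + 273.15 = 956.65 K.
Wien's displacement law: λ_max = b/T = (2.898×10⁻³ m·K)/(956.65 K) = 3.029×10⁻⁶ m.
That is 3.03 μm, in the infrared range.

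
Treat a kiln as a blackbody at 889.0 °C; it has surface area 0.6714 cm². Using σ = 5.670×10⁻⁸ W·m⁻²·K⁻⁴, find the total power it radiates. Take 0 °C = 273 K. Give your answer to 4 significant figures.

P ≈ 6.940 W

T = 889.0 °C + 273 = 1162.0 K.
Area A = 0.6714 cm² = 6.714×10⁻⁵ m².
P = σAT⁴ = 5.670×10⁻⁸ × 6.714×10⁻⁵ × (1162.0)⁴ = 6.940 W.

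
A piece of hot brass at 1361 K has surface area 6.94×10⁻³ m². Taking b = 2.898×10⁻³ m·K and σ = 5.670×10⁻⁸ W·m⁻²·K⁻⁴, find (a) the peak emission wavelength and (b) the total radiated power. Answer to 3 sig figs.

λ_max ≈ 2.13 μm; P ≈ 1.35×10³ W

(a) λ_max = b/T = 2.898×10⁻³/1361 = 2.129×10⁻⁶ m = 2.13 μm.
Area A = 6.94×10⁻³ m².
(b) P = σAT⁴ = 5.670×10⁻⁸×6.94×10⁻³×(1361)⁴ = 1.35×10³ W.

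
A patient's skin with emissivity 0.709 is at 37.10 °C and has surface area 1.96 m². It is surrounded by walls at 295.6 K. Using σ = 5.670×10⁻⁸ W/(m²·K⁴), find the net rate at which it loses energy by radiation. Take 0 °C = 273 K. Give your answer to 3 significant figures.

Net loss ≈ 127 W

T = 37.10 °C + 273 = 310.10 K.
Area A = 1.96 m².
Net radiated power P_net = εσA(T⁴ − T₀⁴) = 0.709×5.670×10⁻⁸×1.96×(310.10⁴ − 295.6⁴).
T⁴ − T₀⁴ = 9.24713×10⁹ − 7.63515×10⁹ = 1.61198×10⁹ K⁴, so P_net = 127 W.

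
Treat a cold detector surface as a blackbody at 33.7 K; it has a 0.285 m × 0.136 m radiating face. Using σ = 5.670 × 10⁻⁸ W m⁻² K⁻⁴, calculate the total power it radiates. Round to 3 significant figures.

Area A = 0.285 × 0.136 = 0.03876 m².
P = σAT⁴ = 5.670×10⁻⁸ × 0.03876 × (33.7)⁴ = 2.83×10⁻³ W.

P ≈ 2.83×10⁻³ W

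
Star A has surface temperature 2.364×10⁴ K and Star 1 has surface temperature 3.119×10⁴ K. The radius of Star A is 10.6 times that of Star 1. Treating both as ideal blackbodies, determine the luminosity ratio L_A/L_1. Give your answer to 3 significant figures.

L_A/L_1 ≈ 37.1

L ∝ R²T⁴, so L_A/L_1 = (R_A/R_1)²(T_A/T_1)⁴ = (10.6)² × (2.364×10⁴/3.119×10⁴)⁴ = 112.36 × 0.330011 = 37.1.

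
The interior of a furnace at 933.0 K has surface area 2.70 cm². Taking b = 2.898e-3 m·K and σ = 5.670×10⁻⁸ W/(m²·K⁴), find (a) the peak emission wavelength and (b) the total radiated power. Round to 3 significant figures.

λ_max ≈ 3.11 μm; P ≈ 11.6 W

(a) λ_max = b/T = 2.898×10⁻³/933.0 = 3.106×10⁻⁶ m = 3.11 μm.
Area A = 2.70 cm² = 2.70×10⁻⁴ m².
(b) P = σAT⁴ = 5.670×10⁻⁸×2.70×10⁻⁴×(933.0)⁴ = 11.6 W.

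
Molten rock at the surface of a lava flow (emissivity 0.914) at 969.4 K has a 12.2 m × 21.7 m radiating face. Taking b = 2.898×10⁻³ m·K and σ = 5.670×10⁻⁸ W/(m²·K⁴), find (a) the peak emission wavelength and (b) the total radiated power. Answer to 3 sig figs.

λ_max ≈ 2.99 μm; P ≈ 1.21×10⁷ W

(a) λ_max = b/T = 2.898×10⁻³/969.4 = 2.989×10⁻⁶ m = 2.99 μm.
Area A = 12.2 × 21.7 = 264.74 m².
(b) P = εσAT⁴ = 0.914×5.670×10⁻⁸×264.74×(969.4)⁴ = 1.21×10⁷ W.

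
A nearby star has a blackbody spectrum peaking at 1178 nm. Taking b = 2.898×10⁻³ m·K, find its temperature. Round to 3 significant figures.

T ≈ 2.46×10³ K

Wien's law gives T = b/λ_max = (2.898×10⁻³ m·K)/(1.178×10⁻⁶ m) = 2.46×10³ K.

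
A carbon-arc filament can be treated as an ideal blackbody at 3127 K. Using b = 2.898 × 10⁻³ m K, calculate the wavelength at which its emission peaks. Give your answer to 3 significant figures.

λ_max ≈ 927 nm

Wien's displacement law: λ_max = b/T = (2.898×10⁻³ m·K)/(3127 K) = 9.268×10⁻⁷ m.
That is 927 nm, in the infrared range.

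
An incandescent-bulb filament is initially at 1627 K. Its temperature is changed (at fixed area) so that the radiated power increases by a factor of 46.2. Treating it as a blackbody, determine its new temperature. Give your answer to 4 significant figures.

P ∝ T⁴, so T₂/T₁ = (P₂/P₁)^(1/4) = (46.2)^(1/4) = 2.60712.
T₂ = 1627 × 2.60712 = 4242 K.

T₂ ≈ 4242 K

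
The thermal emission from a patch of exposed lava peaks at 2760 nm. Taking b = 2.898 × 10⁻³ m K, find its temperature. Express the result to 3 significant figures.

Wien's law gives T = b/λ_max = (2.898×10⁻³ m·K)/(2.760×10⁻⁶ m) = 1.05×10³ K.

T ≈ 1.05×10³ K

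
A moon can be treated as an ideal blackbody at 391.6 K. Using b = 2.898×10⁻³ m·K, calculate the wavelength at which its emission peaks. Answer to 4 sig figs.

Wien's displacement law: λ_max = b/T = (2.898×10⁻³ m·K)/(391.6 K) = 7.4004×10⁻⁶ m.
That is 7.400 μm, in the infrared range.

λ_max ≈ 7.400 μm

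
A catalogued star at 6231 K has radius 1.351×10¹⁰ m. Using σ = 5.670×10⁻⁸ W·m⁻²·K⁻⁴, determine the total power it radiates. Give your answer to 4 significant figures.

Surface area A = 4πR² = 4π(1.351×10¹⁰ m)² = 2.29362×10²¹ m².
P = σAT⁴ = 5.670×10⁻⁸ × 2.29362×10²¹ × (6231)⁴ = 1.960×10²⁹ W.

P ≈ 1.960×10²⁹ W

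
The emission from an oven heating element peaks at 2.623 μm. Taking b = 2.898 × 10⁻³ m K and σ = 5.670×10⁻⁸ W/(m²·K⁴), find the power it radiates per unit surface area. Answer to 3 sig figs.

I ≈ 8.45×10⁴ W/m²

Wien's law: T = b/λ_max = 2.898×10⁻³/2.623×10⁻⁶ = 1104.84 K.
Then I = σT⁴ = 5.670×10⁻⁸×(1104.84)⁴ = 8.45×10⁴ W/m².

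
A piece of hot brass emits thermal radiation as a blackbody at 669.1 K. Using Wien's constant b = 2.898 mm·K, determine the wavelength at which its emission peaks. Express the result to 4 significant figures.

λ_max ≈ 4.331 μm

Wien's displacement law: λ_max = b/T = (2.898×10⁻³ m·K)/(669.1 K) = 4.3312×10⁻⁶ m.
That is 4.331 μm, in the infrared range.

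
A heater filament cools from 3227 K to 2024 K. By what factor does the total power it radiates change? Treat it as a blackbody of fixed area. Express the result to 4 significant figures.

P ∝ T⁴, so P₂/P₁ = (T₂/T₁)⁴ = (2024/3227)⁴ = (0.627208)⁴ = 0.1548.

P₂/P₁ ≈ 0.1548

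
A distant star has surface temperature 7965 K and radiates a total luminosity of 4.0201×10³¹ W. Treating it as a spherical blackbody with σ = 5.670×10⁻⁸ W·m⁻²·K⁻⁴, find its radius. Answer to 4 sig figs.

L = 4πR²σT⁴ ⇒ R = √(L/(4πσT⁴)).
σT⁴ = 2.28206×10⁸ W/m², so R = √(4.0201×10³¹/(4π×2.28206×10⁸)) = 1.184×10¹¹ m.

R ≈ 1.184×10¹¹ m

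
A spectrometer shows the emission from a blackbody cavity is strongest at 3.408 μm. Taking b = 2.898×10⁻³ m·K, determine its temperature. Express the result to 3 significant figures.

Wien's law gives T = b/λ_max = (2.898×10⁻³ m·K)/(3.408×10⁻⁶ m) = 850 K.

T ≈ 850 K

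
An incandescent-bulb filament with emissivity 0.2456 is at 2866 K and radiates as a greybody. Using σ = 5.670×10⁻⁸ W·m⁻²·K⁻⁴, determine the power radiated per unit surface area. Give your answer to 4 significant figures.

I ≈ 9.395×10⁵ W/m²

Stefan–Boltzmann: I = εσT⁴ = 0.2456 × 5.670×10⁻⁸ × (2866)⁴ = 9.395×10⁵ W/m².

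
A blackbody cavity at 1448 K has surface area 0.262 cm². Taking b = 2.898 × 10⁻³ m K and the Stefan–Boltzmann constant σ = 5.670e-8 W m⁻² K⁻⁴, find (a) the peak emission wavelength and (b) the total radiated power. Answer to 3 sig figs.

(a) λ_max = b/T = 2.898×10⁻³/1448 = 2.001×10⁻⁶ m = 2.00 μm.
Area A = 0.262 cm² = 2.62×10⁻⁵ m².
(b) P = σAT⁴ = 5.670×10⁻⁸×2.62×10⁻⁵×(1448)⁴ = 6.53 W.

λ_max ≈ 2.00 μm; P ≈ 6.53 W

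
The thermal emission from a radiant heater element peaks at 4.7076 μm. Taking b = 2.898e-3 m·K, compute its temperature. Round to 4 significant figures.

Wien's law gives T = b/λ_max = (2.898×10⁻³ m·K)/(4.7076×10⁻⁶ m) = 615.6 K.

T ≈ 615.6 K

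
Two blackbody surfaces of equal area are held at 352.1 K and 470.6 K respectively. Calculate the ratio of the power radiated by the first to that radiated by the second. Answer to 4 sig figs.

P₁/P₂ ≈ 0.3134

With equal areas, P₁/P₂ = (T₁/T₂)⁴ = (352.1/470.6)⁴ = 0.3134.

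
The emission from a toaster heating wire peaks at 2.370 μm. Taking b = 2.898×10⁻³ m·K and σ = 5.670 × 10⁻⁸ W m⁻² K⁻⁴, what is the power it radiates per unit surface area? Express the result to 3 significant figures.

Wien's law: T = b/λ_max = 2.898×10⁻³/2.370×10⁻⁶ = 1222.78 K.
Then I = σT⁴ = 5.670×10⁻⁸×(1222.78)⁴ = 1.27×10⁵ W/m².

I ≈ 1.27×10⁵ W/m²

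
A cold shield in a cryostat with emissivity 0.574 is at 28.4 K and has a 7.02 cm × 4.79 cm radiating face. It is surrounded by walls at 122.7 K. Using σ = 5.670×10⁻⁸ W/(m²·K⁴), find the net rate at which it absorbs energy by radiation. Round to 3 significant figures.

Area A = 0.0702 × 0.0479 = 3.36258×10⁻³ m².
Net radiated power P_net = εσA(T⁴ − T₀⁴) = 0.574×5.670×10⁻⁸×3.36258×10⁻³×(28.4⁴ − 122.7⁴).
T⁴ − T₀⁴ = 6.50539×10⁵ − 2.26662×10⁸ = -2.26011×10⁸ K⁴, so P_net = -0.0247 W — negative, meaning a net gain of 0.0247 W.

Net gain ≈ 0.0247 W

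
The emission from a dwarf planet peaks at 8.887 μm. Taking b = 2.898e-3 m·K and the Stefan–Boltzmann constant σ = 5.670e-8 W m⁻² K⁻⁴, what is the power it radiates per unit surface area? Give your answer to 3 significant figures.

Wien's law: T = b/λ_max = 2.898×10⁻³/8.887×10⁻⁶ = 326.094 K.
Then I = σT⁴ = 5.670×10⁻⁸×(326.094)⁴ = 641 W/m².

I ≈ 641 W/m²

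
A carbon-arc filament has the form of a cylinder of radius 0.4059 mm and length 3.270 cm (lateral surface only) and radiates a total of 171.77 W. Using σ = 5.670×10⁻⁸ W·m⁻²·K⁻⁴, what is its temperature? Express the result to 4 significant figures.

T ≈ 2455 K

Lateral area A = 2πrL = 2π×4.059×10⁻⁴×0.03270 = 8.33963×10⁻⁵ m².
P = σAT⁴ ⇒ T = (P/(σA))^(1/4) = (171.77/(5.670×10⁻⁸×8.33963×10⁻⁵))^(1/4) = 2455 K.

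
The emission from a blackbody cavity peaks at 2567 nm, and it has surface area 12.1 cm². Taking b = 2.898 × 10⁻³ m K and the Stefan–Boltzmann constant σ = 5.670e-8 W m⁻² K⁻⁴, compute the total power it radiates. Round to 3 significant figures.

Wien's law: T = b/λ_max = 2.898×10⁻³/2.567×10⁻⁶ = 1128.94 K.
Area A = 12.1 cm² = 1.21×10⁻³ m².
Then P = σAT⁴ = 5.670×10⁻⁸×1.21×10⁻³×(1128.94)⁴ = 111 W.

P ≈ 111 W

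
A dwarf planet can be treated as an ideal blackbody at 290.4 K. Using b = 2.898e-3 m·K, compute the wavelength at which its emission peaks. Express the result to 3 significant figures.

λ_max ≈ 9.98 μm

Wien's displacement law: λ_max = b/T = (2.898×10⁻³ m·K)/(290.4 K) = 9.979×10⁻⁶ m.
That is 9.98 μm, in the infrared range.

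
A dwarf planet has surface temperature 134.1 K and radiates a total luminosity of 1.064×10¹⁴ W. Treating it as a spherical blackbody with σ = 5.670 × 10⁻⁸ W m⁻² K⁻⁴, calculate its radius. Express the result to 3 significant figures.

R ≈ 6.80×10⁵ m

L = 4πR²σT⁴ ⇒ R = √(L/(4πσT⁴)).
σT⁴ = 18.3357 W/m², so R = √(1.064×10¹⁴/(4π×18.3357)) = 6.80×10⁵ m.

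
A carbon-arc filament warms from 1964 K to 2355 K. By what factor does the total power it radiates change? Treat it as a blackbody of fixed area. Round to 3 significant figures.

P ∝ T⁴, so P₂/P₁ = (T₂/T₁)⁴ = (2355/1964)⁴ = (1.19908)⁴ = 2.07.

P₂/P₁ ≈ 2.07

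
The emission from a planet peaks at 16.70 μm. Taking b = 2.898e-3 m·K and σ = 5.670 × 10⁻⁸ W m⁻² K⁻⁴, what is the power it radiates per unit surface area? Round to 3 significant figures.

Wien's law: T = b/λ_max = 2.898×10⁻³/1.670×10⁻⁵ = 173.533 K.
Then I = σT⁴ = 5.670×10⁻⁸×(173.533)⁴ = 51.4 W/m².

I ≈ 51.4 W/m²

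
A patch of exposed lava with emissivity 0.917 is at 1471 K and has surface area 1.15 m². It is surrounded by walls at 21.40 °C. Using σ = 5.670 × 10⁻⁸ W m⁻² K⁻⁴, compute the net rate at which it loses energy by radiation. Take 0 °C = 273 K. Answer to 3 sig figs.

Net loss ≈ 2.80×10⁵ W

Surroundings: T = 21.40 °C + 273 = 294.40 K.
Area A = 1.15 m².
Net radiated power P_net = εσA(T⁴ − T₀⁴) = 0.917×5.670×10⁻⁸×1.15×(1471⁴ − 294.40⁴).
T⁴ − T₀⁴ = 4.68221×10¹² − 7.51192×10⁹ = 4.67470×10¹² K⁴, so P_net = 2.80×10⁵ W.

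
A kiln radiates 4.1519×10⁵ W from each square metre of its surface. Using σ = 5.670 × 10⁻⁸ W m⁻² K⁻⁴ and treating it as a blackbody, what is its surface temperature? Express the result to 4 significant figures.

I = σT⁴, so T = (I/σ)^(1/4) = (4.1519×10⁵/(5.670×10⁻⁸))^(1/4) = 1645 K.

T ≈ 1645 K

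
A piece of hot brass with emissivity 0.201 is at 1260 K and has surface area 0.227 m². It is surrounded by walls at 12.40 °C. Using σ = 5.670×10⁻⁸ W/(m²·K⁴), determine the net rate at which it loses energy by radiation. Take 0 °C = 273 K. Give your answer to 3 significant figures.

Surroundings: T = 12.40 °C + 273 = 285.40 K.
Area A = 0.227 m².
Net radiated power P_net = εσA(T⁴ − T₀⁴) = 0.201×5.670×10⁻⁸×0.227×(1260⁴ − 285.40⁴).
T⁴ − T₀⁴ = 2.52047×10¹² − 6.63462×10⁹ = 2.51384×10¹² K⁴, so P_net = 6.50×10³ W.

Net loss ≈ 6.50×10³ W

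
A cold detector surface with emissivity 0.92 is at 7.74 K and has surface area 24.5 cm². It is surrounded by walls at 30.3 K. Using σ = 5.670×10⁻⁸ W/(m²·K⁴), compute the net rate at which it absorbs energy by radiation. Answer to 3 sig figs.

Net gain ≈ 1.07×10⁻⁴ W

Area A = 24.5 cm² = 2.45×10⁻³ m².
Net radiated power P_net = εσA(T⁴ − T₀⁴) = 0.92×5.670×10⁻⁸×2.45×10⁻³×(7.74⁴ − 30.3⁴).
T⁴ − T₀⁴ = 3588.92 − 8.42889×10⁵ = -8.39300×10⁵ K⁴, so P_net = -1.07×10⁻⁴ W — negative, meaning a net gain of 1.07×10⁻⁴ W.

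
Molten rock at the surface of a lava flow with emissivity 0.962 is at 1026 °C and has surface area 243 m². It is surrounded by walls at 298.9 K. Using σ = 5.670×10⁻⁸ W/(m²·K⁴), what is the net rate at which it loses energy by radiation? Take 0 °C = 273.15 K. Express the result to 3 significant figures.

T = 1026 °C + 273.15 = 1299.15 K.
Area A = 243 m².
Net radiated power P_net = εσA(T⁴ − T₀⁴) = 0.962×5.670×10⁻⁸×243×(1299.15⁴ − 298.9⁴).
T⁴ − T₀⁴ = 2.84864×10¹² − 7.98185×10⁹ = 2.84066×10¹² K⁴, so P_net = 3.77×10⁷ W.

Net loss ≈ 3.77×10⁷ W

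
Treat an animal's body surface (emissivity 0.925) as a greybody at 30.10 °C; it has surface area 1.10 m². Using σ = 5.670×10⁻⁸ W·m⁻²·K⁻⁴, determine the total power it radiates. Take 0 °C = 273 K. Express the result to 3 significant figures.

P ≈ 487 W

T = 30.10 °C + 273 = 303.10 K.
Area A = 1.10 m².
P = εσAT⁴ = 0.925 × 5.670×10⁻⁸ × 1.10 × (303.10)⁴ = 487 W.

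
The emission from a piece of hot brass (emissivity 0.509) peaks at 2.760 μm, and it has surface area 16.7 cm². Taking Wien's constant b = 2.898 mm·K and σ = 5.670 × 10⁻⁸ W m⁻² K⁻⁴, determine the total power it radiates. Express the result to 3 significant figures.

Wien's law: T = b/λ_max = 2.898×10⁻³/2.760×10⁻⁶ = 1050.00 K.
Area A = 16.7 cm² = 1.67×10⁻³ m².
Then P = εσAT⁴ = 0.509×5.670×10⁻⁸×1.67×10⁻³×(1050.00)⁴ = 58.6 W.

P ≈ 58.6 W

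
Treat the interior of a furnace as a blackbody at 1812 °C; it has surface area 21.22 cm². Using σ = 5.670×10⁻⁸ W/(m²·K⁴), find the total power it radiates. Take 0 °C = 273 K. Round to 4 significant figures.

T = 1812 °C + 273 = 2085 K.
Area A = 21.22 cm² = 2.122×10⁻³ m².
P = σAT⁴ = 5.670×10⁻⁸ × 2.122×10⁻³ × (2085)⁴ = 2274 W.

P ≈ 2274 W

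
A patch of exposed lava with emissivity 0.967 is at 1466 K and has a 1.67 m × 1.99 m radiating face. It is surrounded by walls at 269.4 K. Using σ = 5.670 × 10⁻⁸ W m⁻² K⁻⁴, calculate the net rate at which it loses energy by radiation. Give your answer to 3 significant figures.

Net loss ≈ 8.41×10⁵ W

Area A = 1.67 × 1.99 = 3.3233 m².
Net radiated power P_net = εσA(T⁴ − T₀⁴) = 0.967×5.670×10⁻⁸×3.3233×(1466⁴ − 269.4⁴).
T⁴ − T₀⁴ = 4.61887×10¹² − 5.26733×10⁹ = 4.61360×10¹² K⁴, so P_net = 8.41×10⁵ W.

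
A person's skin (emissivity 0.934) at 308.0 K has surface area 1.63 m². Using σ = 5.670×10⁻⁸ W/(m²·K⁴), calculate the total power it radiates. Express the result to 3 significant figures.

Area A = 1.63 m².
P = εσAT⁴ = 0.934 × 5.670×10⁻⁸ × 1.63 × (308.0)⁴ = 777 W.

P ≈ 777 W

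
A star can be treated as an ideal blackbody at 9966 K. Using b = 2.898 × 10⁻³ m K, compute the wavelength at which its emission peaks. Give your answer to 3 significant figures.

λ_max ≈ 291 nm

Wien's displacement law: λ_max = b/T = (2.898×10⁻³ m·K)/(9966 K) = 2.908×10⁻⁷ m.
That is 291 nm, in the ultraviolet range.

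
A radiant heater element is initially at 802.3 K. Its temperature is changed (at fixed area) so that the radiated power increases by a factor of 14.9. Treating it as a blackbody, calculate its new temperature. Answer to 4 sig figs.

T₂ ≈ 1576 K

P ∝ T⁴, so T₂/T₁ = (P₂/P₁)^(1/4) = (14.9)^(1/4) = 1.96470.
T₂ = 802.3 × 1.96470 = 1576 K.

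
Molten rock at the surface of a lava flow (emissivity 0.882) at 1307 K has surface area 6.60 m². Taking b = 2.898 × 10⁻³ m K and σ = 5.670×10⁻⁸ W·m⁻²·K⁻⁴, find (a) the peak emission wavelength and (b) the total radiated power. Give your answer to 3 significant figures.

λ_max ≈ 2.22×10³ nm; P ≈ 9.63×10⁵ W

(a) λ_max = b/T = 2.898×10⁻³/1307 = 2.217×10⁻⁶ m = 2.22×10³ nm.
Area A = 6.60 m².
(b) P = εσAT⁴ = 0.882×5.670×10⁻⁸×6.60×(1307)⁴ = 9.63×10⁵ W.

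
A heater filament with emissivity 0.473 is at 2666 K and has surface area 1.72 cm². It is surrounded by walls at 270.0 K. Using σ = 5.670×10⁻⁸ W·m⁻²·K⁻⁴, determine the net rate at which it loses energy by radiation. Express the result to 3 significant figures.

Area A = 1.72 cm² = 1.72×10⁻⁴ m².
Net radiated power P_net = εσA(T⁴ − T₀⁴) = 0.473×5.670×10⁻⁸×1.72×10⁻⁴×(2666⁴ − 270.0⁴).
T⁴ − T₀⁴ = 5.05174×10¹³ − 5.31441×10⁹ = 5.05121×10¹³ K⁴, so P_net = 233 W.

Net loss ≈ 233 W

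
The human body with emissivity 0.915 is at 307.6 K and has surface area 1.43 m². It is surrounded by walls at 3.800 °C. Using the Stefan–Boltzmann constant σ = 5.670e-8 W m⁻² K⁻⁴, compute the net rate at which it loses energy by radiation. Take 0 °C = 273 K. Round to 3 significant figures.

Surroundings: T = 3.800 °C + 273 = 276.800 K.
Area A = 1.43 m².
Net radiated power P_net = εσA(T⁴ − T₀⁴) = 0.915×5.670×10⁻⁸×1.43×(307.6⁴ − 276.800⁴).
T⁴ − T₀⁴ = 8.95252×10⁹ − 5.87035×10⁹ = 3.08217×10⁹ K⁴, so P_net = 229 W.

Net loss ≈ 229 W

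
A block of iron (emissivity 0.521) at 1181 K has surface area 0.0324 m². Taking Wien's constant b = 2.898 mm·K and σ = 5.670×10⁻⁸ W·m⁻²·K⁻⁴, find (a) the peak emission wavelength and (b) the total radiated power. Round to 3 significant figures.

λ_max ≈ 2.45 μm; P ≈ 1.86×10³ W

(a) λ_max = b/T = 2.898×10⁻³/1181 = 2.454×10⁻⁶ m = 2.45 μm.
Area A = 0.0324 m².
(b) P = εσAT⁴ = 0.521×5.670×10⁻⁸×0.0324×(1181)⁴ = 1.86×10³ W.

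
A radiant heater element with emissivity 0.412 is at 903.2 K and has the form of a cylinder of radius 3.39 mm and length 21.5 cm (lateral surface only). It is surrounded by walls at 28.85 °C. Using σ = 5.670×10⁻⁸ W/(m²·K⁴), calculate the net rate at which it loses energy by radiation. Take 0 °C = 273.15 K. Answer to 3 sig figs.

Surroundings: T = 28.85 °C + 273.15 = 302.00 K.
Lateral area A = 2πrL = 2π×3.39×10⁻³×0.215 = 4.57950×10⁻³ m².
Net radiated power P_net = εσA(T⁴ − T₀⁴) = 0.412×5.670×10⁻⁸×4.57950×10⁻³×(903.2⁴ − 302.00⁴).
T⁴ − T₀⁴ = 6.65481×10¹¹ − 8.31817×10⁹ = 6.57163×10¹¹ K⁴, so P_net = 70.3 W.

Net loss ≈ 70.3 W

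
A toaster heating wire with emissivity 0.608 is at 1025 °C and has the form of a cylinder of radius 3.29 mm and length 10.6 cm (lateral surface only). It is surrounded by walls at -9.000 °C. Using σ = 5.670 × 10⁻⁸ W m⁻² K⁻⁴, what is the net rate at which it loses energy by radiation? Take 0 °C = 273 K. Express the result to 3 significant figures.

Net loss ≈ 214 W

T = 1025 °C + 273 = 1298 K.
Surroundings: T = -9.000 °C + 273 = 264.000 K.
Lateral area A = 2πrL = 2π×3.29×10⁻³×0.106 = 2.19120×10⁻³ m².
Net radiated power P_net = εσA(T⁴ − T₀⁴) = 0.608×5.670×10⁻⁸×2.19120×10⁻³×(1298⁴ − 264.000⁴).
T⁴ − T₀⁴ = 2.83856×10¹² − 4.85753×10⁹ = 2.83370×10¹² K⁴, so P_net = 214 W.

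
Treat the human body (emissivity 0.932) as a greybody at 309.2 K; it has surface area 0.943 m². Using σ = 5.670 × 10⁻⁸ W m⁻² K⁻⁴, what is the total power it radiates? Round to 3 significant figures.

P ≈ 455 W

Area A = 0.943 m².
P = εσAT⁴ = 0.932 × 5.670×10⁻⁸ × 0.943 × (309.2)⁴ = 455 W.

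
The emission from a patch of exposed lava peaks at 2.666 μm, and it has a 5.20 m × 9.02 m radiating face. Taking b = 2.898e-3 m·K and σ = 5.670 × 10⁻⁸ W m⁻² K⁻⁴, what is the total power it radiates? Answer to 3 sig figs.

P ≈ 3.71×10⁶ W

Wien's law: T = b/λ_max = 2.898×10⁻³/2.666×10⁻⁶ = 1087.02 K.
Area A = 5.20 × 9.02 = 46.904 m².
Then P = σAT⁴ = 5.670×10⁻⁸×46.904×(1087.02)⁴ = 3.71×10⁶ W.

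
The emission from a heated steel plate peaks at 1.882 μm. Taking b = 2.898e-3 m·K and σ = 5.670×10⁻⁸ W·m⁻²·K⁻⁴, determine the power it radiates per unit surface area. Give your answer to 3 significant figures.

I ≈ 3.19×10⁵ W/m²

Wien's law: T = b/λ_max = 2.898×10⁻³/1.882×10⁻⁶ = 1539.85 K.
Then I = σT⁴ = 5.670×10⁻⁸×(1539.85)⁴ = 3.19×10⁵ W/m².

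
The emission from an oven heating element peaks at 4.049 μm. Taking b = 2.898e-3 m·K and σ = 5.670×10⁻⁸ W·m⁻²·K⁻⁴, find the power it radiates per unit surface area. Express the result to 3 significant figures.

Wien's law: T = b/λ_max = 2.898×10⁻³/4.049×10⁻⁶ = 715.732 K.
Then I = σT⁴ = 5.670×10⁻⁸×(715.732)⁴ = 1.49×10⁴ W/m².

I ≈ 1.49×10⁴ W/m²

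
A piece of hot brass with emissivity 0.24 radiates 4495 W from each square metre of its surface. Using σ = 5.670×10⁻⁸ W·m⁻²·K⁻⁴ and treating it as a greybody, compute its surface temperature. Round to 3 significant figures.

I = εσT⁴, so T = (I/εσ)^(1/4) = (4495/(0.24×5.670×10⁻⁸))^(1/4) = 758 K.

T ≈ 758 K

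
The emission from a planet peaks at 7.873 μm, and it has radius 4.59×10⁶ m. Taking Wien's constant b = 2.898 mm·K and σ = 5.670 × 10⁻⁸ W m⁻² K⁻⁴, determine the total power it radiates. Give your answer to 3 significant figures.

Wien's law: T = b/λ_max = 2.898×10⁻³/7.873×10⁻⁶ = 368.093 K.
Surface area A = 4πR² = 4π(4.59×10⁶ m)² = 2.64750×10¹⁴ m².
Then P = σAT⁴ = 5.670×10⁻⁸×2.64750×10¹⁴×(368.093)⁴ = 2.76×10¹⁷ W.

P ≈ 2.76×10¹⁷ W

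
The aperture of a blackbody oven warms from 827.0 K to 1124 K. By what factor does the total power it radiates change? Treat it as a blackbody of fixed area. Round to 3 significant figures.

P₂/P₁ ≈ 3.41

P ∝ T⁴, so P₂/P₁ = (T₂/T₁)⁴ = (1124/827.0)⁴ = (1.35913)⁴ = 3.41.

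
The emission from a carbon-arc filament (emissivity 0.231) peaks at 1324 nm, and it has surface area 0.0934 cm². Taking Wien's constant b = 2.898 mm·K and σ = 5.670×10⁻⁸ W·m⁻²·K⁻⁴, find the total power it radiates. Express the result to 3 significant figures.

P ≈ 2.81 W

Wien's law: T = b/λ_max = 2.898×10⁻³/1.324×10⁻⁶ = 2188.82 K.
Area A = 0.0934 cm² = 9.34×10⁻⁶ m².
Then P = εσAT⁴ = 0.231×5.670×10⁻⁸×9.34×10⁻⁶×(2188.82)⁴ = 2.81 W.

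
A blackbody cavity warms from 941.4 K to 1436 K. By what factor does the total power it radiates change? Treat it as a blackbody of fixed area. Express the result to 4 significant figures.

P₂/P₁ ≈ 5.414

P ∝ T⁴, so P₂/P₁ = (T₂/T₁)⁴ = (1436/941.4)⁴ = (1.52539)⁴ = 5.414.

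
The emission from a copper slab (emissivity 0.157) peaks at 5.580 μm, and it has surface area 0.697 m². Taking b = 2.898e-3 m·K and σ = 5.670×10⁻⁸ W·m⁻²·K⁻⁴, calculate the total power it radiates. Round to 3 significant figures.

P ≈ 451 W

Wien's law: T = b/λ_max = 2.898×10⁻³/5.580×10⁻⁶ = 519.355 K.
Area A = 0.697 m².
Then P = εσAT⁴ = 0.157×5.670×10⁻⁸×0.697×(519.355)⁴ = 451 W.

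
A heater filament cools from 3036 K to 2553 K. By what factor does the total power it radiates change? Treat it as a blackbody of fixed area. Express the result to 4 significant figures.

P ∝ T⁴, so P₂/P₁ = (T₂/T₁)⁴ = (2553/3036)⁴ = (0.840909)⁴ = 0.5000.

P₂/P₁ ≈ 0.5000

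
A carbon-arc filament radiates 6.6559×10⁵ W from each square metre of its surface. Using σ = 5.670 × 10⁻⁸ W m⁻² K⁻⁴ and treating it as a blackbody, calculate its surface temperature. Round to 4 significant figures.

I = σT⁴, so T = (I/σ)^(1/4) = (6.6559×10⁵/(5.670×10⁻⁸))^(1/4) = 1851 K.

T ≈ 1851 K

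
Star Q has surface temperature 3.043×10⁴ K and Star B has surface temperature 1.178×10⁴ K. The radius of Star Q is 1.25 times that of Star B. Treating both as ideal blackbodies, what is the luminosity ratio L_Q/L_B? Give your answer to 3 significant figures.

L_Q/L_B ≈ 69.6

L ∝ R²T⁴, so L_Q/L_B = (R_Q/R_B)²(T_Q/T_B)⁴ = (1.25)² × (3.043×10⁴/1.178×10⁴)⁴ = 1.5625 × 44.5273 = 69.6.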